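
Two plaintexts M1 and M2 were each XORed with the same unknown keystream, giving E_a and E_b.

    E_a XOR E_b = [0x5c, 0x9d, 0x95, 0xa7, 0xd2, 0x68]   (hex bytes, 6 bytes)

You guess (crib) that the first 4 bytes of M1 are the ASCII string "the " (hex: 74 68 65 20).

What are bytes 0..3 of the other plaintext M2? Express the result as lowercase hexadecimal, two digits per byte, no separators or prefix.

28f5f087

Since E_a ⊕ E_b = M1 ⊕ M2, XORing with the guessed M1 bytes yields the corresponding M2 bytes: M2 = (E_a ⊕ E_b) ⊕ M1.
byte 0: 5c ^ 74 = 28
byte 1: 9d ^ 68 = f5
byte 2: 95 ^ 65 = f0
byte 3: a7 ^ 20 = 87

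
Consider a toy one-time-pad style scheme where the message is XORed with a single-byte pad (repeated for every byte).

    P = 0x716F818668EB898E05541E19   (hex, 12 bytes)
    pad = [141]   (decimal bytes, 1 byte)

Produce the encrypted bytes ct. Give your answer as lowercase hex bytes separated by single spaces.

fc e2 0c 0b e5 66 04 03 88 d9 93 94

The 1-byte key repeats, so the effective keystream is 8d 8d 8d 8d 8d 8d 8d 8d 8d 8d 8d 8d.
byte 0: 113 xor 141 = 252
byte 1: 111 xor 141 = 226
byte 2: 129 xor 141 =  12
byte 3: 134 xor 141 =  11
byte 4: 104 xor 141 = 229
byte 5: 235 xor 141 = 102
byte 6: 137 xor 141 =   4
byte 7: 142 xor 141 =   3
byte 8:   5 xor 141 = 136
byte 9:  84 xor 141 = 217
byte 10:  30 xor 141 = 147
byte 11:  25 xor 141 = 148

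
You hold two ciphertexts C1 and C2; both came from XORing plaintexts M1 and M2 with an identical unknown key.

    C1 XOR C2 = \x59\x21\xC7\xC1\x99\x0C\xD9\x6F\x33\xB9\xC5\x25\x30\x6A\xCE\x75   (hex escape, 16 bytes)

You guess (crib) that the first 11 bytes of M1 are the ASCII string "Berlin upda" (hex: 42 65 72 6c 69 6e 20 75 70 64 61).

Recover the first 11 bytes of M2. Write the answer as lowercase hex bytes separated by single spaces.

Since C1 ⊕ C2 = M1 ⊕ M2, XORing with the guessed M1 bytes yields the corresponding M2 bytes: M2 = (C1 ⊕ C2) ⊕ M1.
59 xor 42 = 1b
21 xor 65 = 44
c7 xor 72 = b5
c1 xor 6c = ad
99 xor 69 = f0
0c xor 6e = 62
d9 xor 20 = f9
6f xor 75 = 1a
33 xor 70 = 43
b9 xor 64 = dd
c5 xor 61 = a4

1b 44 b5 ad f0 62 f9 1a 43 dd a4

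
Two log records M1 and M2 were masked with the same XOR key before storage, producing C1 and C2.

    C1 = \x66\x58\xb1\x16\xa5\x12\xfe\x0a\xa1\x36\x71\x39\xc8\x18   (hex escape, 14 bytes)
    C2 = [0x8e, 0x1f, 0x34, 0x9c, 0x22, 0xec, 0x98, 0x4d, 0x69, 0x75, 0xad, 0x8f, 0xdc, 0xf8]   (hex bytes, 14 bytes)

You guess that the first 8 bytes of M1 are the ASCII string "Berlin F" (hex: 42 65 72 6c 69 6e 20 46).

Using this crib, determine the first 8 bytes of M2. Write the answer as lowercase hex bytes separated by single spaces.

First, C1 ⊕ C2 = (M1 ⊕ K) ⊕ (M2 ⊕ K) = M1 ⊕ M2, so the key drops out. Then M2 = (M1 ⊕ M2) ⊕ M1 over the first 8 bytes.
byte 0: (66 xor 8e) xor 42 = e8 xor 42 = aa
byte 1: (58 xor 1f) xor 65 = 47 xor 65 = 22
byte 2: (b1 xor 34) xor 72 = 85 xor 72 = f7
byte 3: (16 xor 9c) xor 6c = 8a xor 6c = e6
byte 4: (a5 xor 22) xor 69 = 87 xor 69 = ee
byte 5: (12 xor ec) xor 6e = fe xor 6e = 90
byte 6: (fe xor 98) xor 20 = 66 xor 20 = 46
byte 7: (0a xor 4d) xor 46 = 47 xor 46 = 01

aa 22 f7 e6 ee 90 46 01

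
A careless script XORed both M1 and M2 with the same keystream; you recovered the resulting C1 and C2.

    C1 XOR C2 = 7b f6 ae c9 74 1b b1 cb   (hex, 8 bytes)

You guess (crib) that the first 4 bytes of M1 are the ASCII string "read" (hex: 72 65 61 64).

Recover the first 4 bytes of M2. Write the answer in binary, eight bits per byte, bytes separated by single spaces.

00001001 10010011 11001111 10101101

Since C1 ⊕ C2 = M1 ⊕ M2, XORing with the guessed M1 bytes yields the corresponding M2 bytes: M2 = (C1 ⊕ C2) ⊕ M1.
7b ^ 72 = 09
f6 ^ 65 = 93
ae ^ 61 = cf
c9 ^ 64 = ad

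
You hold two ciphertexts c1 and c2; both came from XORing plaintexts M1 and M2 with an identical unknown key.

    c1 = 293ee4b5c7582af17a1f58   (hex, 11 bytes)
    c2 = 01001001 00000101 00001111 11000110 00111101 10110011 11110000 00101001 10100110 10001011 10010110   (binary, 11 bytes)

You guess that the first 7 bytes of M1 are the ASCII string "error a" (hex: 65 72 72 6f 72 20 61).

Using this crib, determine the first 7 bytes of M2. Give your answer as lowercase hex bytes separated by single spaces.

05 49 99 1c 88 cb bb

First, c1 ⊕ c2 = (M1 ⊕ K) ⊕ (M2 ⊕ K) = M1 ⊕ M2, so the key drops out. Then M2 = (M1 ⊕ M2) ⊕ M1 over the first 7 bytes.
byte 0: (29 XOR 49) XOR 65 = 60 XOR 65 = 05
byte 1: (3e XOR 05) XOR 72 = 3b XOR 72 = 49
byte 2: (e4 XOR 0f) XOR 72 = eb XOR 72 = 99
byte 3: (b5 XOR c6) XOR 6f = 73 XOR 6f = 1c
byte 4: (c7 XOR 3d) XOR 72 = fa XOR 72 = 88
byte 5: (58 XOR b3) XOR 20 = eb XOR 20 = cb
byte 6: (2a XOR f0) XOR 61 = da XOR 61 = bb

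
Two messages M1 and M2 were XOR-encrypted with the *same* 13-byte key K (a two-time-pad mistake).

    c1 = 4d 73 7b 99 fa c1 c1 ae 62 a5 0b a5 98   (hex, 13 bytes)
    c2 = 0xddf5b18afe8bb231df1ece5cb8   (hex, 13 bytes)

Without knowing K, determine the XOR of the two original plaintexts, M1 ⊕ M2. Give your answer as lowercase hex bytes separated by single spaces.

90 86 ca 13 04 4a 73 9f bd bb c5 f9 20

c1 ⊕ c2 = (M1 ⊕ K) ⊕ (M2 ⊕ K) = M1 ⊕ M2 — the shared key cancels under XOR.
01001101 XOR 11011101 = 10010000
01110011 XOR 11110101 = 10000110
01111011 XOR 10110001 = 11001010
10011001 XOR 10001010 = 00010011
11111010 XOR 11111110 = 00000100
11000001 XOR 10001011 = 01001010
11000001 XOR 10110010 = 01110011
10101110 XOR 00110001 = 10011111
01100010 XOR 11011111 = 10111101
10100101 XOR 00011110 = 10111011
00001011 XOR 11001110 = 11000101
10100101 XOR 01011100 = 11111001
10011000 XOR 10111000 = 00100000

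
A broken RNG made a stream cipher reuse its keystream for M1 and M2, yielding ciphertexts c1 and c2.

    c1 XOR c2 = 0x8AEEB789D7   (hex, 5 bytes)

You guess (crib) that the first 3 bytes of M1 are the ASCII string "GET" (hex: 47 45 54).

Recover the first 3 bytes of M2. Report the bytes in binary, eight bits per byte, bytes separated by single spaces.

11001101 10101011 11100011

Since c1 ⊕ c2 = M1 ⊕ M2, XORing with the guessed M1 bytes yields the corresponding M2 bytes: M2 = (c1 ⊕ c2) ⊕ M1.
8a xor 47 = cd
ee xor 45 = ab
b7 xor 54 = e3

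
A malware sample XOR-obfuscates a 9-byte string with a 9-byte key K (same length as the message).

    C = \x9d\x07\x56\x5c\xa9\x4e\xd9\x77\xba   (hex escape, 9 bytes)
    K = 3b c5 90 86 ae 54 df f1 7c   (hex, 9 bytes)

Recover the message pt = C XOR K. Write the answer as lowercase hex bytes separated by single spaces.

a6 c2 c6 da 07 1a 06 86 c6

157 XOR  59 = 166
  7 XOR 197 = 194
 86 XOR 144 = 198
 92 XOR 134 = 218
169 XOR 174 =   7
 78 XOR  84 =  26
217 XOR 223 =   6
119 XOR 241 = 134
186 XOR 124 = 198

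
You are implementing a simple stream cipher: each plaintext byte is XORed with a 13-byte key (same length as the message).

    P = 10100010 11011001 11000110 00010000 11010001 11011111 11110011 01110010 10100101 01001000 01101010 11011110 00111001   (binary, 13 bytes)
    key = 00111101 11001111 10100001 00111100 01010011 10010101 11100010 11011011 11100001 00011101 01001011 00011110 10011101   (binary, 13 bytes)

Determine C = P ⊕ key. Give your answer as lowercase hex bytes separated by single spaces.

9f 16 67 2c 82 4a 11 a9 44 55 21 c0 a4

XOR is its own inverse, so applying the key byte-wise gives the result directly.
162 XOR  61 = 159
217 XOR 207 =  22
198 XOR 161 = 103
 16 XOR  60 =  44
209 XOR  83 = 130
223 XOR 149 =  74
243 XOR 226 =  17
114 XOR 219 = 169
165 XOR 225 =  68
 72 XOR  29 =  85
106 XOR  75 =  33
222 XOR  30 = 192
 57 XOR 157 = 164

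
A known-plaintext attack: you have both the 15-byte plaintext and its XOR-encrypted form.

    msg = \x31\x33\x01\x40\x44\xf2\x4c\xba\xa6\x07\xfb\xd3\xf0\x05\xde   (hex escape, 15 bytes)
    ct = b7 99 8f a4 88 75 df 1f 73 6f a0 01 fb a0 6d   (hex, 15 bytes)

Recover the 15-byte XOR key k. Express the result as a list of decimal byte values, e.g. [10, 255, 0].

[134, 170, 142, 228, 204, 135, 147, 165, 213, 104, 91, 210, 11, 165, 179]

Since ct = msg ⊕ k, XORing both sides with msg gives k = msg ⊕ ct.
31 ⊕ b7 = 86
33 ⊕ 99 = aa
01 ⊕ 8f = 8e
40 ⊕ a4 = e4
44 ⊕ 88 = cc
f2 ⊕ 75 = 87
4c ⊕ df = 93
ba ⊕ 1f = a5
a6 ⊕ 73 = d5
07 ⊕ 6f = 68
fb ⊕ a0 = 5b
d3 ⊕ 01 = d2
f0 ⊕ fb = 0b
05 ⊕ a0 = a5
de ⊕ 6d = b3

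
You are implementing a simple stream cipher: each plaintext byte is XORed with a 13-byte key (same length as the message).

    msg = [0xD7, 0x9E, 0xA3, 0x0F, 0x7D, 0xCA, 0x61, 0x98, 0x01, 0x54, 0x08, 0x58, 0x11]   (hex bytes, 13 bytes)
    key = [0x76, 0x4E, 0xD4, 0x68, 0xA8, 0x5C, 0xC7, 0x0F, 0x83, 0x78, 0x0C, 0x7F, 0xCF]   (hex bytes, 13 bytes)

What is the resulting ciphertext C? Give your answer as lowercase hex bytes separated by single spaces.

a1 d0 77 67 d5 96 a6 97 82 2c 04 27 de

d7 ⊕ 76 = a1
9e ⊕ 4e = d0
a3 ⊕ d4 = 77
0f ⊕ 68 = 67
7d ⊕ a8 = d5
ca ⊕ 5c = 96
61 ⊕ c7 = a6
98 ⊕ 0f = 97
01 ⊕ 83 = 82
54 ⊕ 78 = 2c
08 ⊕ 0c = 04
58 ⊕ 7f = 27
11 ⊕ cf = de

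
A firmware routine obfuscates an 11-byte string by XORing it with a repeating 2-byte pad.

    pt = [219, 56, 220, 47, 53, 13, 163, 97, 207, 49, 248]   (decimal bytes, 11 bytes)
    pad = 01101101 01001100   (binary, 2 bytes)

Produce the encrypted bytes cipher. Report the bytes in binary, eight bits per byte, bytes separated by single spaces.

10110110 01110100 10110001 01100011 01011000 01000001 11001110 00101101 10100010 01111101 10010101

The 2-byte key repeats, so the effective keystream is 6d 4c 6d 4c 6d 4c 6d 4c 6d 4c 6d.
byte 0: 11011011 XOR 01101101 = 10110110
byte 1: 00111000 XOR 01001100 = 01110100
byte 2: 11011100 XOR 01101101 = 10110001
byte 3: 00101111 XOR 01001100 = 01100011
byte 4: 00110101 XOR 01101101 = 01011000
byte 5: 00001101 XOR 01001100 = 01000001
byte 6: 10100011 XOR 01101101 = 11001110
byte 7: 01100001 XOR 01001100 = 00101101
byte 8: 11001111 XOR 01101101 = 10100010
byte 9: 00110001 XOR 01001100 = 01111101
byte 10: 11111000 XOR 01101101 = 10010101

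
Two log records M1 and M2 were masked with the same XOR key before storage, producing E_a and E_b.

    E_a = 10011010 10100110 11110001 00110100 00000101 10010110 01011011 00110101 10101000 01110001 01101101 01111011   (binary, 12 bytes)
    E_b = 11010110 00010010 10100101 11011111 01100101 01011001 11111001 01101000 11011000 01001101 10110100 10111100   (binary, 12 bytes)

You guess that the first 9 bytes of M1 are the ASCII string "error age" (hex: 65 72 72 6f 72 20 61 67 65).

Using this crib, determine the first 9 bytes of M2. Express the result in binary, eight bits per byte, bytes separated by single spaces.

00101001 11000110 00100110 10000100 00010010 11101111 11000011 00111010 00010101

First, E_a ⊕ E_b = (M1 ⊕ K) ⊕ (M2 ⊕ K) = M1 ⊕ M2, so the key drops out. Then M2 = (M1 ⊕ M2) ⊕ M1 over the first 9 bytes.
byte 0: (9a XOR d6) XOR 65 = 4c XOR 65 = 29
byte 1: (a6 XOR 12) XOR 72 = b4 XOR 72 = c6
byte 2: (f1 XOR a5) XOR 72 = 54 XOR 72 = 26
byte 3: (34 XOR df) XOR 6f = eb XOR 6f = 84
byte 4: (05 XOR 65) XOR 72 = 60 XOR 72 = 12
byte 5: (96 XOR 59) XOR 20 = cf XOR 20 = ef
byte 6: (5b XOR f9) XOR 61 = a2 XOR 61 = c3
byte 7: (35 XOR 68) XOR 67 = 5d XOR 67 = 3a
byte 8: (a8 XOR d8) XOR 65 = 70 XOR 65 = 15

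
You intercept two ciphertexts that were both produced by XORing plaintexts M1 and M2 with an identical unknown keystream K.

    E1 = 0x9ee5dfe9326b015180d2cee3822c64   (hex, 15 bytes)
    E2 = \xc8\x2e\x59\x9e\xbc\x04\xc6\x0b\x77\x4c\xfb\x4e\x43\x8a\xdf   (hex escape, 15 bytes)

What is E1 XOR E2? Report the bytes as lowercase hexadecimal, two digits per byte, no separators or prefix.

56cb86778e6fc75af79e35adc1a6bb

E1 ⊕ E2 = (M1 ⊕ K) ⊕ (M2 ⊕ K) = M1 ⊕ M2 — the shared key cancels under XOR.
158 xor 200 =  86
229 xor  46 = 203
223 xor  89 = 134
233 xor 158 = 119
 50 xor 188 = 142
107 xor   4 = 111
  1 xor 198 = 199
 81 xor  11 =  90
128 xor 119 = 247
210 xor  76 = 158
206 xor 251 =  53
227 xor  78 = 173
130 xor  67 = 193
 44 xor 138 = 166
100 xor 223 = 187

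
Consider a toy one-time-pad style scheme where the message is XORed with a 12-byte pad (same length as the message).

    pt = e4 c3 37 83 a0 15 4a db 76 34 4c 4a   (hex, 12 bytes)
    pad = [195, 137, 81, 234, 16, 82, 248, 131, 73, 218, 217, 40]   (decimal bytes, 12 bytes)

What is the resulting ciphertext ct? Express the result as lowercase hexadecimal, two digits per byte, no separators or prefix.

e4 ⊕ c3 = 27
c3 ⊕ 89 = 4a
37 ⊕ 51 = 66
83 ⊕ ea = 69
a0 ⊕ 10 = b0
15 ⊕ 52 = 47
4a ⊕ f8 = b2
db ⊕ 83 = 58
76 ⊕ 49 = 3f
34 ⊕ da = ee
4c ⊕ d9 = 95
4a ⊕ 28 = 62

274a6669b047b2583fee9562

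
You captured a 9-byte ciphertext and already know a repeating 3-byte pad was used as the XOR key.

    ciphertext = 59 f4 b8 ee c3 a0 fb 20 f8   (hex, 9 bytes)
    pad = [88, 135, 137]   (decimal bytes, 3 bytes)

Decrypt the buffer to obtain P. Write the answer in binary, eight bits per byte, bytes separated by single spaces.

00000001 01110011 00110001 10110110 01000100 00101001 10100011 10100111 01110001

The 3-byte key repeats, so the effective keystream is 58 87 89 58 87 89 58 87 89.
byte 0: 01011001 xor 01011000 = 00000001
byte 1: 11110100 xor 10000111 = 01110011
byte 2: 10111000 xor 10001001 = 00110001
byte 3: 11101110 xor 01011000 = 10110110
byte 4: 11000011 xor 10000111 = 01000100
byte 5: 10100000 xor 10001001 = 00101001
byte 6: 11111011 xor 01011000 = 10100011
byte 7: 00100000 xor 10000111 = 10100111
byte 8: 11111000 xor 10001001 = 01110001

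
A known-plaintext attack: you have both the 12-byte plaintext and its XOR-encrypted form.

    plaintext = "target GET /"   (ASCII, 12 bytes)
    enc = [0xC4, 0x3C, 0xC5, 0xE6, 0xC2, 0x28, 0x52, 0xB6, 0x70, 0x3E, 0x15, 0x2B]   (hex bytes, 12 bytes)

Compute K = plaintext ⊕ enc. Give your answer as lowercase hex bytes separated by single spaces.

Since enc = plaintext ⊕ K, XORing both sides with plaintext gives K = plaintext ⊕ enc.
116 XOR 196 = 176
 97 XOR  60 =  93
114 XOR 197 = 183
103 XOR 230 = 129
101 XOR 194 = 167
116 XOR  40 =  92
 32 XOR  82 = 114
 71 XOR 182 = 241
 69 XOR 112 =  53
 84 XOR  62 = 106
 32 XOR  21 =  53
 47 XOR  43 =   4

b0 5d b7 81 a7 5c 72 f1 35 6a 35 04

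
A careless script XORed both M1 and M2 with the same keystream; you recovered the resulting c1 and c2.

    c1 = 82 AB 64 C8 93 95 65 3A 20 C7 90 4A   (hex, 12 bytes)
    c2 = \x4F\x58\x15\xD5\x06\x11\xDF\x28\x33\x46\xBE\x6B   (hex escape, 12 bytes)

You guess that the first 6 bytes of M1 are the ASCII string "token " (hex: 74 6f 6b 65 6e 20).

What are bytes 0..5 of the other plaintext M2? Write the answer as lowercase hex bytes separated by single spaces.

b9 9c 1a 78 fb a4

First, c1 ⊕ c2 = (M1 ⊕ K) ⊕ (M2 ⊕ K) = M1 ⊕ M2, so the key drops out. Then M2 = (M1 ⊕ M2) ⊕ M1 over the first 6 bytes.
byte 0: (82 xor 4f) xor 74 = cd xor 74 = b9
byte 1: (ab xor 58) xor 6f = f3 xor 6f = 9c
byte 2: (64 xor 15) xor 6b = 71 xor 6b = 1a
byte 3: (c8 xor d5) xor 65 = 1d xor 65 = 78
byte 4: (93 xor 06) xor 6e = 95 xor 6e = fb
byte 5: (95 xor 11) xor 20 = 84 xor 20 = a4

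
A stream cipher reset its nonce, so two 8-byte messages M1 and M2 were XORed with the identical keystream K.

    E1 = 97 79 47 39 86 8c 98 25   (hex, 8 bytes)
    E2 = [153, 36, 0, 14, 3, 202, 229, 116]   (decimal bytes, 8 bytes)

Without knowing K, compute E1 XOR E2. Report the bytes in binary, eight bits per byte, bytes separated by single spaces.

00001110 01011101 01000111 00110111 10000101 01000110 01111101 01010001

E1 ⊕ E2 = (M1 ⊕ K) ⊕ (M2 ⊕ K) = M1 ⊕ M2 — the shared key cancels under XOR.
byte 0: 10010111 ⊕ 10011001 = 00001110
byte 1: 01111001 ⊕ 00100100 = 01011101
byte 2: 01000111 ⊕ 00000000 = 01000111
byte 3: 00111001 ⊕ 00001110 = 00110111
byte 4: 10000110 ⊕ 00000011 = 10000101
byte 5: 10001100 ⊕ 11001010 = 01000110
byte 6: 10011000 ⊕ 11100101 = 01111101
byte 7: 00100101 ⊕ 01110100 = 01010001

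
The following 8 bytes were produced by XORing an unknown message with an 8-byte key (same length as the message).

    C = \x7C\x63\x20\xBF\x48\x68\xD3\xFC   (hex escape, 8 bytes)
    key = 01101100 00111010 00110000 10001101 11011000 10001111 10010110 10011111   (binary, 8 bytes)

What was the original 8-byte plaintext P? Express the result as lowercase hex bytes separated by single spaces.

10 59 10 32 90 e7 45 63

XOR is its own inverse, so applying the key byte-wise gives the result directly.
124 ^ 108 =  16
 99 ^  58 =  89
 32 ^  48 =  16
191 ^ 141 =  50
 72 ^ 216 = 144
104 ^ 143 = 231
211 ^ 150 =  69
252 ^ 159 =  99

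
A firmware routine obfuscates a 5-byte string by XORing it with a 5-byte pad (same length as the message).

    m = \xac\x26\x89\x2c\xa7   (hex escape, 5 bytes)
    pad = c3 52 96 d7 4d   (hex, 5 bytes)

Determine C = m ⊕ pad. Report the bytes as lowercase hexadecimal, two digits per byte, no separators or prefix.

6f741ffbea

10101100 ^ 11000011 = 01101111
00100110 ^ 01010010 = 01110100
10001001 ^ 10010110 = 00011111
00101100 ^ 11010111 = 11111011
10100111 ^ 01001101 = 11101010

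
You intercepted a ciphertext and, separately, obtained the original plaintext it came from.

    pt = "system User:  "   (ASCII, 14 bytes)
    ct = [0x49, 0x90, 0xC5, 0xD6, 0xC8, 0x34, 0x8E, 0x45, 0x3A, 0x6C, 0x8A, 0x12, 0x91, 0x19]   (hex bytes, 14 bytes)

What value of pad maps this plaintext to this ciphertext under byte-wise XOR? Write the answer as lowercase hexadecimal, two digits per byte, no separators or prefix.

Since ct = pt ⊕ pad, XORing both sides with pt gives pad = pt ⊕ ct.
73 xor 49 = 3a
79 xor 90 = e9
73 xor c5 = b6
74 xor d6 = a2
65 xor c8 = ad
6d xor 34 = 59
20 xor 8e = ae
55 xor 45 = 10
73 xor 3a = 49
65 xor 6c = 09
72 xor 8a = f8
3a xor 12 = 28
20 xor 91 = b1
20 xor 19 = 39

3ae9b6a2ad59ae104909f828b139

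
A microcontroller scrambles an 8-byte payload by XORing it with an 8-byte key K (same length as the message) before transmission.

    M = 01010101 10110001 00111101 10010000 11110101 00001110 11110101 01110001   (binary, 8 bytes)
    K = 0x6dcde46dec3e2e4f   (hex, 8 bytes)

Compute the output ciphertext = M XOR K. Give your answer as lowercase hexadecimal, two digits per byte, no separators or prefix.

387cd9fd1930db3e

01010101 XOR 01101101 = 00111000
10110001 XOR 11001101 = 01111100
00111101 XOR 11100100 = 11011001
10010000 XOR 01101101 = 11111101
11110101 XOR 11101100 = 00011001
00001110 XOR 00111110 = 00110000
11110101 XOR 00101110 = 11011011
01110001 XOR 01001111 = 00111110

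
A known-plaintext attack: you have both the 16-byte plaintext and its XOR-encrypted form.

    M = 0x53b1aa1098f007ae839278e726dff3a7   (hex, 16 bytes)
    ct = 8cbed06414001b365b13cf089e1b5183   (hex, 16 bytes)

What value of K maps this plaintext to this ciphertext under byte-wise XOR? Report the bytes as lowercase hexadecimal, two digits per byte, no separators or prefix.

Since ct = M ⊕ K, XORing both sides with M gives K = M ⊕ ct.
byte 0: 01010011 ⊕ 10001100 = 11011111
byte 1: 10110001 ⊕ 10111110 = 00001111
byte 2: 10101010 ⊕ 11010000 = 01111010
byte 3: 00010000 ⊕ 01100100 = 01110100
byte 4: 10011000 ⊕ 00010100 = 10001100
byte 5: 11110000 ⊕ 00000000 = 11110000
byte 6: 00000111 ⊕ 00011011 = 00011100
byte 7: 10101110 ⊕ 00110110 = 10011000
byte 8: 10000011 ⊕ 01011011 = 11011000
byte 9: 10010010 ⊕ 00010011 = 10000001
byte 10: 01111000 ⊕ 11001111 = 10110111
byte 11: 11100111 ⊕ 00001000 = 11101111
byte 12: 00100110 ⊕ 10011110 = 10111000
byte 13: 11011111 ⊕ 00011011 = 11000100
byte 14: 11110011 ⊕ 01010001 = 10100010
byte 15: 10100111 ⊕ 10000011 = 00100100

df0f7a748cf01c98d881b7efb8c4a224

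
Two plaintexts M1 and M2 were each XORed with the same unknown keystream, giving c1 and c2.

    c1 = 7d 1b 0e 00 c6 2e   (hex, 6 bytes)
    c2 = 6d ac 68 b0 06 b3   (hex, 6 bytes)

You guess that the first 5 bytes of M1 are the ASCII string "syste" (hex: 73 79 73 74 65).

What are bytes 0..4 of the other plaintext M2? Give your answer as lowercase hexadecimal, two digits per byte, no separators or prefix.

First, c1 ⊕ c2 = (M1 ⊕ K) ⊕ (M2 ⊕ K) = M1 ⊕ M2, so the key drops out. Then M2 = (M1 ⊕ M2) ⊕ M1 over the first 5 bytes.
byte 0: (7d xor 6d) xor 73 = 10 xor 73 = 63
byte 1: (1b xor ac) xor 79 = b7 xor 79 = ce
byte 2: (0e xor 68) xor 73 = 66 xor 73 = 15
byte 3: (00 xor b0) xor 74 = b0 xor 74 = c4
byte 4: (c6 xor 06) xor 65 = c0 xor 65 = a5

63ce15c4a5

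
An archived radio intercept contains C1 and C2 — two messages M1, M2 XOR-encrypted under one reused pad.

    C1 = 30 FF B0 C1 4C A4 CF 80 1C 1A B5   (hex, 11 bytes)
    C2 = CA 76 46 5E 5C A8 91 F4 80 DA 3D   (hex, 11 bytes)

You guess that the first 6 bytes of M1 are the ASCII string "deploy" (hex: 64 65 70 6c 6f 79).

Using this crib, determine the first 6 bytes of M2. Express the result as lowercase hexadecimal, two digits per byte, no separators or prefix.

First, C1 ⊕ C2 = (M1 ⊕ K) ⊕ (M2 ⊕ K) = M1 ⊕ M2, so the key drops out. Then M2 = (M1 ⊕ M2) ⊕ M1 over the first 6 bytes.
byte 0: (30 ⊕ ca) ⊕ 64 = fa ⊕ 64 = 9e
byte 1: (ff ⊕ 76) ⊕ 65 = 89 ⊕ 65 = ec
byte 2: (b0 ⊕ 46) ⊕ 70 = f6 ⊕ 70 = 86
byte 3: (c1 ⊕ 5e) ⊕ 6c = 9f ⊕ 6c = f3
byte 4: (4c ⊕ 5c) ⊕ 6f = 10 ⊕ 6f = 7f
byte 5: (a4 ⊕ a8) ⊕ 79 = 0c ⊕ 79 = 75

9eec86f37f75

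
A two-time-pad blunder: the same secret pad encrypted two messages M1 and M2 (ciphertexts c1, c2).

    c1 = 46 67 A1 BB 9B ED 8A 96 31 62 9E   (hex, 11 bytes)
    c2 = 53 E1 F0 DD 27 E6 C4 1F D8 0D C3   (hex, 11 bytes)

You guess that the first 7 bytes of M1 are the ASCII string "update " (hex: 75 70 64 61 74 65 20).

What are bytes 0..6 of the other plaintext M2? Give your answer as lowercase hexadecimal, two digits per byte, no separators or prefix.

First, c1 ⊕ c2 = (M1 ⊕ K) ⊕ (M2 ⊕ K) = M1 ⊕ M2, so the key drops out. Then M2 = (M1 ⊕ M2) ⊕ M1 over the first 7 bytes.
byte 0: (46 xor 53) xor 75 = 15 xor 75 = 60
byte 1: (67 xor e1) xor 70 = 86 xor 70 = f6
byte 2: (a1 xor f0) xor 64 = 51 xor 64 = 35
byte 3: (bb xor dd) xor 61 = 66 xor 61 = 07
byte 4: (9b xor 27) xor 74 = bc xor 74 = c8
byte 5: (ed xor e6) xor 65 = 0b xor 65 = 6e
byte 6: (8a xor c4) xor 20 = 4e xor 20 = 6e

60f63507c86e6e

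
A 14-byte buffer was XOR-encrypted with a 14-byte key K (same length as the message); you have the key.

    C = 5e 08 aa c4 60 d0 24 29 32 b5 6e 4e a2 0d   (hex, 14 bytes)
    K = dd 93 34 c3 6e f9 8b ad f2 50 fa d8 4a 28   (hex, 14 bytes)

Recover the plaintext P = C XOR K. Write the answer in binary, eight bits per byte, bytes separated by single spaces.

XOR is its own inverse, so applying the key byte-wise gives the result directly.
01011110 xor 11011101 = 10000011
00001000 xor 10010011 = 10011011
10101010 xor 00110100 = 10011110
11000100 xor 11000011 = 00000111
01100000 xor 01101110 = 00001110
11010000 xor 11111001 = 00101001
00100100 xor 10001011 = 10101111
00101001 xor 10101101 = 10000100
00110010 xor 11110010 = 11000000
10110101 xor 01010000 = 11100101
01101110 xor 11111010 = 10010100
01001110 xor 11011000 = 10010110
10100010 xor 01001010 = 11101000
00001101 xor 00101000 = 00100101

10000011 10011011 10011110 00000111 00001110 00101001 10101111 10000100 11000000 11100101 10010100 10010110 11101000 00100101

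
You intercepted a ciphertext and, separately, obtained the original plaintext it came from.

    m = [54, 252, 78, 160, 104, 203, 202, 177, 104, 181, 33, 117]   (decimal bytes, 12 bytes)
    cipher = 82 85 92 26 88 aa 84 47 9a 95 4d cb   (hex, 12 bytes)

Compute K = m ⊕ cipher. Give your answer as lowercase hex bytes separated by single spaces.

Since cipher = m ⊕ K, XORing both sides with m gives K = m ⊕ cipher.
byte 0: 36 ⊕ 82 = b4
byte 1: fc ⊕ 85 = 79
byte 2: 4e ⊕ 92 = dc
byte 3: a0 ⊕ 26 = 86
byte 4: 68 ⊕ 88 = e0
byte 5: cb ⊕ aa = 61
byte 6: ca ⊕ 84 = 4e
byte 7: b1 ⊕ 47 = f6
byte 8: 68 ⊕ 9a = f2
byte 9: b5 ⊕ 95 = 20
byte 10: 21 ⊕ 4d = 6c
byte 11: 75 ⊕ cb = be

b4 79 dc 86 e0 61 4e f6 f2 20 6c be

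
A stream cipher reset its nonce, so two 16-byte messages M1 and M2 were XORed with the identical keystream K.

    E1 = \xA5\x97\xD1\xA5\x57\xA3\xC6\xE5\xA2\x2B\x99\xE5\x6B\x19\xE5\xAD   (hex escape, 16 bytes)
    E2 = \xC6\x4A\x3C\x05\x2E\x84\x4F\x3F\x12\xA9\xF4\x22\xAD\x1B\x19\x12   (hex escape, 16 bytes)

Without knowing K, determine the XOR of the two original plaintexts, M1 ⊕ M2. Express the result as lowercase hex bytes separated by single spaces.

E1 ⊕ E2 = (M1 ⊕ K) ⊕ (M2 ⊕ K) = M1 ⊕ M2 — the shared key cancels under XOR.
165 ⊕ 198 =  99
151 ⊕  74 = 221
209 ⊕  60 = 237
165 ⊕   5 = 160
 87 ⊕  46 = 121
163 ⊕ 132 =  39
198 ⊕  79 = 137
229 ⊕  63 = 218
162 ⊕  18 = 176
 43 ⊕ 169 = 130
153 ⊕ 244 = 109
229 ⊕  34 = 199
107 ⊕ 173 = 198
 25 ⊕  27 =   2
229 ⊕  25 = 252
173 ⊕  18 = 191

63 dd ed a0 79 27 89 da b0 82 6d c7 c6 02 fc bf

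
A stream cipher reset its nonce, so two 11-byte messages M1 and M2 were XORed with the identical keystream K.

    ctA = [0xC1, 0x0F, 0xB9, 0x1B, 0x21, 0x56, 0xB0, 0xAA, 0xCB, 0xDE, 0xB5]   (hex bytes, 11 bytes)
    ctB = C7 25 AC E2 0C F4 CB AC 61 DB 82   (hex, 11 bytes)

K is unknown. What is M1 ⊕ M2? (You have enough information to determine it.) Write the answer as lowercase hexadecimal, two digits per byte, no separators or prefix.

062a15f92da27b06aa0537

ctA ⊕ ctB = (M1 ⊕ K) ⊕ (M2 ⊕ K) = M1 ⊕ M2 — the shared key cancels under XOR.
193 ⊕ 199 =   6
 15 ⊕  37 =  42
185 ⊕ 172 =  21
 27 ⊕ 226 = 249
 33 ⊕  12 =  45
 86 ⊕ 244 = 162
176 ⊕ 203 = 123
170 ⊕ 172 =   6
203 ⊕  97 = 170
222 ⊕ 219 =   5
181 ⊕ 130 =  55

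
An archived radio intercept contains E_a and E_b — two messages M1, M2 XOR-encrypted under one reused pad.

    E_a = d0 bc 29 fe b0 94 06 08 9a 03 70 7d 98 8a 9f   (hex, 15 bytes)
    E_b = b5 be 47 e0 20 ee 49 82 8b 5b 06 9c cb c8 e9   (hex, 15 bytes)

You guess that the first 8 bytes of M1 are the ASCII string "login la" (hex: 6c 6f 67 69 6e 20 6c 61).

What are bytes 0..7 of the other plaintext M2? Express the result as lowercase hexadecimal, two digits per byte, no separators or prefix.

First, E_a ⊕ E_b = (M1 ⊕ K) ⊕ (M2 ⊕ K) = M1 ⊕ M2, so the key drops out. Then M2 = (M1 ⊕ M2) ⊕ M1 over the first 8 bytes.
byte 0: (d0 ⊕ b5) ⊕ 6c = 65 ⊕ 6c = 09
byte 1: (bc ⊕ be) ⊕ 6f = 02 ⊕ 6f = 6d
byte 2: (29 ⊕ 47) ⊕ 67 = 6e ⊕ 67 = 09
byte 3: (fe ⊕ e0) ⊕ 69 = 1e ⊕ 69 = 77
byte 4: (b0 ⊕ 20) ⊕ 6e = 90 ⊕ 6e = fe
byte 5: (94 ⊕ ee) ⊕ 20 = 7a ⊕ 20 = 5a
byte 6: (06 ⊕ 49) ⊕ 6c = 4f ⊕ 6c = 23
byte 7: (08 ⊕ 82) ⊕ 61 = 8a ⊕ 61 = eb

096d0977fe5a23eb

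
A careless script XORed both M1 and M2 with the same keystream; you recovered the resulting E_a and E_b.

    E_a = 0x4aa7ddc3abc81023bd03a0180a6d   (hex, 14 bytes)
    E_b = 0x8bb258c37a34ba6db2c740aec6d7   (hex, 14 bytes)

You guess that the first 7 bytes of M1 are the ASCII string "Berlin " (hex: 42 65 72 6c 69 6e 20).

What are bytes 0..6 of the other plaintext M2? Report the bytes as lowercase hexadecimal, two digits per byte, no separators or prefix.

First, E_a ⊕ E_b = (M1 ⊕ K) ⊕ (M2 ⊕ K) = M1 ⊕ M2, so the key drops out. Then M2 = (M1 ⊕ M2) ⊕ M1 over the first 7 bytes.
byte 0: (4a ^ 8b) ^ 42 = c1 ^ 42 = 83
byte 1: (a7 ^ b2) ^ 65 = 15 ^ 65 = 70
byte 2: (dd ^ 58) ^ 72 = 85 ^ 72 = f7
byte 3: (c3 ^ c3) ^ 6c = 00 ^ 6c = 6c
byte 4: (ab ^ 7a) ^ 69 = d1 ^ 69 = b8
byte 5: (c8 ^ 34) ^ 6e = fc ^ 6e = 92
byte 6: (10 ^ ba) ^ 20 = aa ^ 20 = 8a

8370f76cb8928a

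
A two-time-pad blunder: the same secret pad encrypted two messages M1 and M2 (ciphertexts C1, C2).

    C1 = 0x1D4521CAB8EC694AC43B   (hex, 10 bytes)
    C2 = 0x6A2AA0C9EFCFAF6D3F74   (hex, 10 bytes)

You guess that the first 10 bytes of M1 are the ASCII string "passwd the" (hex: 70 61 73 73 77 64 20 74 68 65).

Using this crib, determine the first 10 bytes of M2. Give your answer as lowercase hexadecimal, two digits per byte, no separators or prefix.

070ef2702047e653932a

First, C1 ⊕ C2 = (M1 ⊕ K) ⊕ (M2 ⊕ K) = M1 ⊕ M2, so the key drops out. Then M2 = (M1 ⊕ M2) ⊕ M1 over the first 10 bytes.
byte 0: (1d xor 6a) xor 70 = 77 xor 70 = 07
byte 1: (45 xor 2a) xor 61 = 6f xor 61 = 0e
byte 2: (21 xor a0) xor 73 = 81 xor 73 = f2
byte 3: (ca xor c9) xor 73 = 03 xor 73 = 70
byte 4: (b8 xor ef) xor 77 = 57 xor 77 = 20
byte 5: (ec xor cf) xor 64 = 23 xor 64 = 47
byte 6: (69 xor af) xor 20 = c6 xor 20 = e6
byte 7: (4a xor 6d) xor 74 = 27 xor 74 = 53
byte 8: (c4 xor 3f) xor 68 = fb xor 68 = 93
byte 9: (3b xor 74) xor 65 = 4f xor 65 = 2a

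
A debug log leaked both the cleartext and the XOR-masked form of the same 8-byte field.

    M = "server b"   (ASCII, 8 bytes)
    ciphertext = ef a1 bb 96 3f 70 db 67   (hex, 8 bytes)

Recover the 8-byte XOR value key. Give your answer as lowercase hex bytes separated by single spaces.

Since ciphertext = M ⊕ key, XORing both sides with M gives key = M ⊕ ciphertext.
73 XOR ef = 9c
65 XOR a1 = c4
72 XOR bb = c9
76 XOR 96 = e0
65 XOR 3f = 5a
72 XOR 70 = 02
20 XOR db = fb
62 XOR 67 = 05

9c c4 c9 e0 5a 02 fb 05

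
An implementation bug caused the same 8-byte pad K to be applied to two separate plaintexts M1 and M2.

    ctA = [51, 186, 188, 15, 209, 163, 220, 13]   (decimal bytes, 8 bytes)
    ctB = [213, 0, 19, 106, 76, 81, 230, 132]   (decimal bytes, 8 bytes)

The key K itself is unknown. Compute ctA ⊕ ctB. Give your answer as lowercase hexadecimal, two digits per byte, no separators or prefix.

e6baaf659df23a89

ctA ⊕ ctB = (M1 ⊕ K) ⊕ (M2 ⊕ K) = M1 ⊕ M2 — the shared key cancels under XOR.
33 XOR d5 = e6
ba XOR 00 = ba
bc XOR 13 = af
0f XOR 6a = 65
d1 XOR 4c = 9d
a3 XOR 51 = f2
dc XOR e6 = 3a
0d XOR 84 = 89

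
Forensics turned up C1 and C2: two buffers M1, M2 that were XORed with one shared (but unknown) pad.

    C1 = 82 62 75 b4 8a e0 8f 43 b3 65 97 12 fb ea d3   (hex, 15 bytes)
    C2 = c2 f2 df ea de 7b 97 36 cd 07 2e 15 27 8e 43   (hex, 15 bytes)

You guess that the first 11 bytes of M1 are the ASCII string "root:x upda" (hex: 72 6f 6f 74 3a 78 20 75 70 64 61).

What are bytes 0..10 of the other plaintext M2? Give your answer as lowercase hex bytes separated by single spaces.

32 ff c5 2a 6e e3 38 00 0e 06 d8

First, C1 ⊕ C2 = (M1 ⊕ K) ⊕ (M2 ⊕ K) = M1 ⊕ M2, so the key drops out. Then M2 = (M1 ⊕ M2) ⊕ M1 over the first 11 bytes.
byte 0: (82 ⊕ c2) ⊕ 72 = 40 ⊕ 72 = 32
byte 1: (62 ⊕ f2) ⊕ 6f = 90 ⊕ 6f = ff
byte 2: (75 ⊕ df) ⊕ 6f = aa ⊕ 6f = c5
byte 3: (b4 ⊕ ea) ⊕ 74 = 5e ⊕ 74 = 2a
byte 4: (8a ⊕ de) ⊕ 3a = 54 ⊕ 3a = 6e
byte 5: (e0 ⊕ 7b) ⊕ 78 = 9b ⊕ 78 = e3
byte 6: (8f ⊕ 97) ⊕ 20 = 18 ⊕ 20 = 38
byte 7: (43 ⊕ 36) ⊕ 75 = 75 ⊕ 75 = 00
byte 8: (b3 ⊕ cd) ⊕ 70 = 7e ⊕ 70 = 0e
byte 9: (65 ⊕ 07) ⊕ 64 = 62 ⊕ 64 = 06
byte 10: (97 ⊕ 2e) ⊕ 61 = b9 ⊕ 61 = d8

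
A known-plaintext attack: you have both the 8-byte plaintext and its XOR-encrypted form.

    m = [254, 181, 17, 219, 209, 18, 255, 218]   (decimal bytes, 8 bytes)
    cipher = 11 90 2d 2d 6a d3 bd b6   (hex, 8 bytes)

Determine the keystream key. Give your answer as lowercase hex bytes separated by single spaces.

Since cipher = m ⊕ key, XORing both sides with m gives key = m ⊕ cipher.
byte 0: fe xor 11 = ef
byte 1: b5 xor 90 = 25
byte 2: 11 xor 2d = 3c
byte 3: db xor 2d = f6
byte 4: d1 xor 6a = bb
byte 5: 12 xor d3 = c1
byte 6: ff xor bd = 42
byte 7: da xor b6 = 6c

ef 25 3c f6 bb c1 42 6c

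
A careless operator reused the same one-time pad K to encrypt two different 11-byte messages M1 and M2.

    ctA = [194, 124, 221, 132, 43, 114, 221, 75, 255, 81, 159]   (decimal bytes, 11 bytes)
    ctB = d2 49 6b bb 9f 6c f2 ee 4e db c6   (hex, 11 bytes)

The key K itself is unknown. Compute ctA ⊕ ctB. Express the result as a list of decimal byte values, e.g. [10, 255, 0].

[16, 53, 182, 63, 180, 30, 47, 165, 177, 138, 89]

ctA ⊕ ctB = (M1 ⊕ K) ⊕ (M2 ⊕ K) = M1 ⊕ M2 — the shared key cancels under XOR.
c2 ⊕ d2 = 10
7c ⊕ 49 = 35
dd ⊕ 6b = b6
84 ⊕ bb = 3f
2b ⊕ 9f = b4
72 ⊕ 6c = 1e
dd ⊕ f2 = 2f
4b ⊕ ee = a5
ff ⊕ 4e = b1
51 ⊕ db = 8a
9f ⊕ c6 = 59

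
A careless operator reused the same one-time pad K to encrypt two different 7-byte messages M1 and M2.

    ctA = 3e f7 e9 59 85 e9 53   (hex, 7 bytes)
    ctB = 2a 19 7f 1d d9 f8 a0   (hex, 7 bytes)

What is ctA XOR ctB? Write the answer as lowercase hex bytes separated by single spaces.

14 ee 96 44 5c 11 f3

ctA ⊕ ctB = (M1 ⊕ K) ⊕ (M2 ⊕ K) = M1 ⊕ M2 — the shared key cancels under XOR.
byte 0: 3e xor 2a = 14
byte 1: f7 xor 19 = ee
byte 2: e9 xor 7f = 96
byte 3: 59 xor 1d = 44
byte 4: 85 xor d9 = 5c
byte 5: e9 xor f8 = 11
byte 6: 53 xor a0 = f3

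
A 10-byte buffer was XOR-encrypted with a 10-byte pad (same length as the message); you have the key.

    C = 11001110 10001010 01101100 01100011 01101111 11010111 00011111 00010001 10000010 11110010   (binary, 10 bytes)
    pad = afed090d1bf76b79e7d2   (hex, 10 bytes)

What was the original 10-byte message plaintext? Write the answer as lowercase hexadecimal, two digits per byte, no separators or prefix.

6167656e742074686520

ce ⊕ af = 61
8a ⊕ ed = 67
6c ⊕ 09 = 65
63 ⊕ 0d = 6e
6f ⊕ 1b = 74
d7 ⊕ f7 = 20
1f ⊕ 6b = 74
11 ⊕ 79 = 68
82 ⊕ e7 = 65
f2 ⊕ d2 = 20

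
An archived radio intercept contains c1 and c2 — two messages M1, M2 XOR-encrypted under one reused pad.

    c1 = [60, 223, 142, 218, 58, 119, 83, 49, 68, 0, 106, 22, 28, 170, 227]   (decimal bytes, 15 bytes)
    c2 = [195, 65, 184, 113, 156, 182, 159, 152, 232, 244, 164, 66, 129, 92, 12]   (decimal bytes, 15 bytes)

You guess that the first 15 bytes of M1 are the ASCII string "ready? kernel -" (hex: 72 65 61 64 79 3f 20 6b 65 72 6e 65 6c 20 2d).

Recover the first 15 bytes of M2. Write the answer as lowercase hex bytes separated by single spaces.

First, c1 ⊕ c2 = (M1 ⊕ K) ⊕ (M2 ⊕ K) = M1 ⊕ M2, so the key drops out. Then M2 = (M1 ⊕ M2) ⊕ M1 over the first 15 bytes.
byte 0: (3c ⊕ c3) ⊕ 72 = ff ⊕ 72 = 8d
byte 1: (df ⊕ 41) ⊕ 65 = 9e ⊕ 65 = fb
byte 2: (8e ⊕ b8) ⊕ 61 = 36 ⊕ 61 = 57
byte 3: (da ⊕ 71) ⊕ 64 = ab ⊕ 64 = cf
byte 4: (3a ⊕ 9c) ⊕ 79 = a6 ⊕ 79 = df
byte 5: (77 ⊕ b6) ⊕ 3f = c1 ⊕ 3f = fe
byte 6: (53 ⊕ 9f) ⊕ 20 = cc ⊕ 20 = ec
byte 7: (31 ⊕ 98) ⊕ 6b = a9 ⊕ 6b = c2
byte 8: (44 ⊕ e8) ⊕ 65 = ac ⊕ 65 = c9
byte 9: (00 ⊕ f4) ⊕ 72 = f4 ⊕ 72 = 86
byte 10: (6a ⊕ a4) ⊕ 6e = ce ⊕ 6e = a0
byte 11: (16 ⊕ 42) ⊕ 65 = 54 ⊕ 65 = 31
byte 12: (1c ⊕ 81) ⊕ 6c = 9d ⊕ 6c = f1
byte 13: (aa ⊕ 5c) ⊕ 20 = f6 ⊕ 20 = d6
byte 14: (e3 ⊕ 0c) ⊕ 2d = ef ⊕ 2d = c2

8d fb 57 cf df fe ec c2 c9 86 a0 31 f1 d6 c2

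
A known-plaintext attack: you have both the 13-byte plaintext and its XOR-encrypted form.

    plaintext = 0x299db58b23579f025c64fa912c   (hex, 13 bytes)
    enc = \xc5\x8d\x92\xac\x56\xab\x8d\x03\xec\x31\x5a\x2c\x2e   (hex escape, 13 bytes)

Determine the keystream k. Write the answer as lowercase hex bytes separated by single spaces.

ec 10 27 27 75 fc 12 01 b0 55 a0 bd 02

Since enc = plaintext ⊕ k, XORing both sides with plaintext gives k = plaintext ⊕ enc.
byte 0: 29 XOR c5 = ec
byte 1: 9d XOR 8d = 10
byte 2: b5 XOR 92 = 27
byte 3: 8b XOR ac = 27
byte 4: 23 XOR 56 = 75
byte 5: 57 XOR ab = fc
byte 6: 9f XOR 8d = 12
byte 7: 02 XOR 03 = 01
byte 8: 5c XOR ec = b0
byte 9: 64 XOR 31 = 55
byte 10: fa XOR 5a = a0
byte 11: 91 XOR 2c = bd
byte 12: 2c XOR 2e = 02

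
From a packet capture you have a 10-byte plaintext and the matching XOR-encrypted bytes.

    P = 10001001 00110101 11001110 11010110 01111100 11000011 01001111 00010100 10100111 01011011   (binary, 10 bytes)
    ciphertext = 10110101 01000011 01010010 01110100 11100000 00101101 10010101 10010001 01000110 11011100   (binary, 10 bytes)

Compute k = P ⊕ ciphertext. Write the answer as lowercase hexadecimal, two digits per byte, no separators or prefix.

3c769ca29ceeda85e187

Since ciphertext = P ⊕ k, XORing both sides with P gives k = P ⊕ ciphertext.
byte 0: 89 XOR b5 = 3c
byte 1: 35 XOR 43 = 76
byte 2: ce XOR 52 = 9c
byte 3: d6 XOR 74 = a2
byte 4: 7c XOR e0 = 9c
byte 5: c3 XOR 2d = ee
byte 6: 4f XOR 95 = da
byte 7: 14 XOR 91 = 85
byte 8: a7 XOR 46 = e1
byte 9: 5b XOR dc = 87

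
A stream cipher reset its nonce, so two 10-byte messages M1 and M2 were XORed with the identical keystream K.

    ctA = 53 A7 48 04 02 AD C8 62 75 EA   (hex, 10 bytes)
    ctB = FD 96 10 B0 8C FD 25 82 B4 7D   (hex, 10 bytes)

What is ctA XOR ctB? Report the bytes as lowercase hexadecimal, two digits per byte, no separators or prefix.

ctA ⊕ ctB = (M1 ⊕ K) ⊕ (M2 ⊕ K) = M1 ⊕ M2 — the shared key cancels under XOR.
01010011 ^ 11111101 = 10101110
10100111 ^ 10010110 = 00110001
01001000 ^ 00010000 = 01011000
00000100 ^ 10110000 = 10110100
00000010 ^ 10001100 = 10001110
10101101 ^ 11111101 = 01010000
11001000 ^ 00100101 = 11101101
01100010 ^ 10000010 = 11100000
01110101 ^ 10110100 = 11000001
11101010 ^ 01111101 = 10010111

ae3158b48e50ede0c197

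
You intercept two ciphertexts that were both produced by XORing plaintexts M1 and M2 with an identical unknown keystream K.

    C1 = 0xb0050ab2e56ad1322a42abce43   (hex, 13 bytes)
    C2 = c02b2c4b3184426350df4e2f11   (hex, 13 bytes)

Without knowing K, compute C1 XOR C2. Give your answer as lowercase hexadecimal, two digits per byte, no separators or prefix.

C1 ⊕ C2 = (M1 ⊕ K) ⊕ (M2 ⊕ K) = M1 ⊕ M2 — the shared key cancels under XOR.
byte 0: 10110000 XOR 11000000 = 01110000
byte 1: 00000101 XOR 00101011 = 00101110
byte 2: 00001010 XOR 00101100 = 00100110
byte 3: 10110010 XOR 01001011 = 11111001
byte 4: 11100101 XOR 00110001 = 11010100
byte 5: 01101010 XOR 10000100 = 11101110
byte 6: 11010001 XOR 01000010 = 10010011
byte 7: 00110010 XOR 01100011 = 01010001
byte 8: 00101010 XOR 01010000 = 01111010
byte 9: 01000010 XOR 11011111 = 10011101
byte 10: 10101011 XOR 01001110 = 11100101
byte 11: 11001110 XOR 00101111 = 11100001
byte 12: 01000011 XOR 00010001 = 01010010

702e26f9d4ee93517a9de5e152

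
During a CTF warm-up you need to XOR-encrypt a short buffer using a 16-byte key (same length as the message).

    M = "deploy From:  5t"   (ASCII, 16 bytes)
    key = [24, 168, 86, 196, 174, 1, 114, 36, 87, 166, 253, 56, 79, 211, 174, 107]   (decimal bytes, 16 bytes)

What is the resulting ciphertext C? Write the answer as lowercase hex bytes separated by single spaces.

XOR is its own inverse, so applying the key byte-wise gives the result directly.
byte 0: 01100100 ^ 00011000 = 01111100
byte 1: 01100101 ^ 10101000 = 11001101
byte 2: 01110000 ^ 01010110 = 00100110
byte 3: 01101100 ^ 11000100 = 10101000
byte 4: 01101111 ^ 10101110 = 11000001
byte 5: 01111001 ^ 00000001 = 01111000
byte 6: 00100000 ^ 01110010 = 01010010
byte 7: 01000110 ^ 00100100 = 01100010
byte 8: 01110010 ^ 01010111 = 00100101
byte 9: 01101111 ^ 10100110 = 11001001
byte 10: 01101101 ^ 11111101 = 10010000
byte 11: 00111010 ^ 00111000 = 00000010
byte 12: 00100000 ^ 01001111 = 01101111
byte 13: 00100000 ^ 11010011 = 11110011
byte 14: 00110101 ^ 10101110 = 10011011
byte 15: 01110100 ^ 01101011 = 00011111

7c cd 26 a8 c1 78 52 62 25 c9 90 02 6f f3 9b 1f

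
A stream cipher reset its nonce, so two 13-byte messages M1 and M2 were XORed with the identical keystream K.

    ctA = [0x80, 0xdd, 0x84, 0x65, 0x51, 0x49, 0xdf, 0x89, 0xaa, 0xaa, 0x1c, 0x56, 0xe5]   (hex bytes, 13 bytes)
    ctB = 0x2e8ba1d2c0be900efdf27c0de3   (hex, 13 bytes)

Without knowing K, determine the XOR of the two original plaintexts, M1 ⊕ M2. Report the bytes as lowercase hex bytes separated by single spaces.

ctA ⊕ ctB = (M1 ⊕ K) ⊕ (M2 ⊕ K) = M1 ⊕ M2 — the shared key cancels under XOR.
80 XOR 2e = ae
dd XOR 8b = 56
84 XOR a1 = 25
65 XOR d2 = b7
51 XOR c0 = 91
49 XOR be = f7
df XOR 90 = 4f
89 XOR 0e = 87
aa XOR fd = 57
aa XOR f2 = 58
1c XOR 7c = 60
56 XOR 0d = 5b
e5 XOR e3 = 06

ae 56 25 b7 91 f7 4f 87 57 58 60 5b 06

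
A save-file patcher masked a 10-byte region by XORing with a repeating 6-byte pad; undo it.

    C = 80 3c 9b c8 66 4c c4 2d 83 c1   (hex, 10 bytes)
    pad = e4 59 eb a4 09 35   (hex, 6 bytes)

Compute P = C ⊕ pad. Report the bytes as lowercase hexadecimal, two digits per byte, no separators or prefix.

6465706c6f7920746865

The 6-byte key repeats, so the effective keystream is e4 59 eb a4 09 35 e4 59 eb a4.
byte 0: 80 ^ e4 = 64
byte 1: 3c ^ 59 = 65
byte 2: 9b ^ eb = 70
byte 3: c8 ^ a4 = 6c
byte 4: 66 ^ 09 = 6f
byte 5: 4c ^ 35 = 79
byte 6: c4 ^ e4 = 20
byte 7: 2d ^ 59 = 74
byte 8: 83 ^ eb = 68
byte 9: c1 ^ a4 = 65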